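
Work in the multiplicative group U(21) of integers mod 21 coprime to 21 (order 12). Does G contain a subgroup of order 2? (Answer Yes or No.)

Yes

2 | 12. A subgroup of order 2 is {1, 13}.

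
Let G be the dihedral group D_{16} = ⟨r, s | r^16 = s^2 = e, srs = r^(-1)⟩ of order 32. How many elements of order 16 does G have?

The elements of order 16 are: r, r^3, r^5, r^7, r^9, r^11, r^13, r^15.
That's 8.

8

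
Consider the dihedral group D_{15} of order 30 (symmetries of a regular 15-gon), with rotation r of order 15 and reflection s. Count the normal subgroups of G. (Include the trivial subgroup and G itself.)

5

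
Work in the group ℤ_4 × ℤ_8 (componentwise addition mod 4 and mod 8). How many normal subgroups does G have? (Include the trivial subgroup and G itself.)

22

G is abelian, so every subgroup is normal.
G has 22 subgroups in total, hence 22 normal subgroups.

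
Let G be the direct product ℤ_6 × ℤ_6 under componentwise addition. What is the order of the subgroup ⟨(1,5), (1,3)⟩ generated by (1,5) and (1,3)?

18

|⟨(1,5)⟩| = 6 and |⟨(1,3)⟩| = 6, so |H| is a multiple of lcm(6, 6) = 6 and divides |G| = 36.
Closing under the operation: H = {(0,0), (0,2), (0,4), (1,1), (1,3), (1,5), (2,0), (2,2), (2,4), (3,1), (3,3), (3,5), (4,0), (4,2), (4,4), (5,1), (5,3), (5,5)}, so |H| = 18.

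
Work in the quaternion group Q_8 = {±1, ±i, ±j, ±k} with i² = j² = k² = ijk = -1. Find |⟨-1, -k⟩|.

4

|⟨-1⟩| = 2 and |⟨-k⟩| = 4, so |H| is a multiple of lcm(2, 4) = 4 and divides |G| = 8.
Closing under the operation: H = {1, -1, k, -k}, so |H| = 4.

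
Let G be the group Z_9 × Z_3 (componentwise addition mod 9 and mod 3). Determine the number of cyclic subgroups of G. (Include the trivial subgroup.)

Each element a generates a cyclic subgroup ⟨a⟩; distinct elements may generate the same one (a cyclic group of order d has φ(d) generators).
Cyclic subgroups by order — order 1: 1; order 3: 4; order 9: 3.
Total: 8.

8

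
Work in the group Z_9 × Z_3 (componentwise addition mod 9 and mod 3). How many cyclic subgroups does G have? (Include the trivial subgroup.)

8

Group the elements of G by the cyclic subgroup they generate; each cyclic subgroup of order d accounts for φ(d) elements.
Cyclic subgroups by order — order 1: 1; order 3: 4; order 9: 3.
Total: 8.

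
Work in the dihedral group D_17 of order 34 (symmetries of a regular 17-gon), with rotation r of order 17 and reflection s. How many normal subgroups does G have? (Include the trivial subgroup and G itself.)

3

G has 20 subgroups. Checking conjugation-invariance by order — order 1: 1/1 normal; order 2: 0/17 normal; order 17: 1/1 normal; order 34: 1/1 normal.
Total normal subgroups: 3.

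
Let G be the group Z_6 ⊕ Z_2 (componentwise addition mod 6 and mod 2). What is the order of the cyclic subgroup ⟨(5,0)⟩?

6

The order of (5,0) in Z_6 × Z_2 is lcm(ord(5) in Z_6, ord(0) in Z_2).
ord(5) = 6 and ord(0) = 1, so |⟨(5,0)⟩| = lcm(6, 1) = 6.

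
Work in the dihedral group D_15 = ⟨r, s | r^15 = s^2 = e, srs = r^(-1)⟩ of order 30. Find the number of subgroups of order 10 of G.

|G| = 30 and 10 | 30, so subgroups of order 10 are possible by Lagrange.
The subgroups of order 10 are: {e, r^3, r^6, r^9, r^12, rs, r^4s, r^7s, r^10s, r^13s}; {e, r^3, r^6, r^9, r^12, r^2s, r^5s, r^8s, r^11s, r^14s}; {e, r^3, r^6, r^9, r^12, s, r^3s, r^6s, r^9s, r^12s}.
So G has 3 subgroups of order 10.

3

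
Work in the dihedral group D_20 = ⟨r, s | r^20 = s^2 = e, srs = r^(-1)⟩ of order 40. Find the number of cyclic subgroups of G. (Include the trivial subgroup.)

26

Each element a generates a cyclic subgroup ⟨a⟩; distinct elements may generate the same one (a cyclic group of order d has φ(d) generators).
Cyclic subgroups by order — order 1: 1; order 2: 21; order 4: 1; order 5: 1; order 10: 1; order 20: 1.
Total: 26.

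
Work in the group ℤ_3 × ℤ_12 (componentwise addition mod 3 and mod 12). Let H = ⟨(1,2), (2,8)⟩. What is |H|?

18

|⟨(1,2)⟩| = 6 and |⟨(2,8)⟩| = 3, so |H| is a multiple of lcm(6, 3) = 6 and divides |G| = 36.
Closing under the operation: H = {(0,0), (0,2), (0,4), (0,6), (0,8), (0,10), (1,0), (1,2), (1,4), (1,6), (1,8), (1,10), (2,0), (2,2), (2,4), (2,6), (2,8), (2,10)}, so |H| = 18.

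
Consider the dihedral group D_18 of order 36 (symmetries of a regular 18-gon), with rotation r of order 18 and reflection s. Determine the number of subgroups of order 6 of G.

|G| = 36 and 6 | 36, so subgroups of order 6 are possible by Lagrange.
The subgroups of order 6 are: {e, r^6, r^12, r^4s, r^10s, r^16s}; {e, r^6, r^12, r^5s, r^11s, r^17s}; {e, r^6, r^12, s, r^6s, r^12s}; {e, r^6, r^12, rs, r^7s, r^13s}; … (7 in all).
So G has 7 subgroups of order 6.

7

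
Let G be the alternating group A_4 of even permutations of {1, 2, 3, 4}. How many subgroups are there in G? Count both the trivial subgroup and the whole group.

10

|G| = 12, so by Lagrange every subgroup order divides 12. Divisors: 1, 2, 3, 4, 6, 12.
Subgroups by order — order 1: 1; order 2: 3; order 3: 4; order 4: 1; order 6: 0; order 12: 1.
Total: 1 + 3 + 4 + 1 + 0 + 1 = 10.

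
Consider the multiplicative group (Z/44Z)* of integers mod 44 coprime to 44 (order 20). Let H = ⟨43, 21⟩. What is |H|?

|⟨43⟩| = 2 and |⟨21⟩| = 2, so |H| is a multiple of lcm(2, 2) = 2 and divides |G| = 20.
Closing under the operation: H = {1, 21, 23, 43}, so |H| = 4.

4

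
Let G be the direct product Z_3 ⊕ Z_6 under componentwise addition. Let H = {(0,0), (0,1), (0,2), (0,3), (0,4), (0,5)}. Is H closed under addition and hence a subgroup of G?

|H| = 6 divides |G| = 18, consistent with Lagrange.
H contains the identity, every element's inverse is in H, and H is closed under +: it is a subgroup.
In fact H = ⟨(0,1)⟩.

Yes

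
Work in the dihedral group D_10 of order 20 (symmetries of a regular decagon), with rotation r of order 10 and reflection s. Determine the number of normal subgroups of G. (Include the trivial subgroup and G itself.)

7

G has 22 subgroups. Checking conjugation-invariance by order — order 1: 1/1 normal; order 2: 1/11 normal; order 4: 0/5 normal; order 5: 1/1 normal; order 10: 3/3 normal; order 20: 1/1 normal.
Total normal subgroups: 7.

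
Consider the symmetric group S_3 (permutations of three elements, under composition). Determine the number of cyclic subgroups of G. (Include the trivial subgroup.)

5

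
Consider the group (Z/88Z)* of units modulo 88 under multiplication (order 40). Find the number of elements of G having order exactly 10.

28

Enumerating element orders in G gives 28 elements of order 10.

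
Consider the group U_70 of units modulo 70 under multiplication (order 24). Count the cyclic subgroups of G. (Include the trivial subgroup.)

12

Each element a generates a cyclic subgroup ⟨a⟩; distinct elements may generate the same one (a cyclic group of order d has φ(d) generators).
Cyclic subgroups by order — order 1: 1; order 2: 3; order 3: 1; order 4: 2; order 6: 3; order 12: 2.
Total: 12.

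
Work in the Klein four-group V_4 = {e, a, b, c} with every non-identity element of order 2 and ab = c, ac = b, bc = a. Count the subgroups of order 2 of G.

3

|G| = 4 and 2 | 4, so subgroups of order 2 are possible by Lagrange.
The subgroups of order 2 are: {e, a}; {e, b}; {e, c}.
So G has 3 subgroups of order 2.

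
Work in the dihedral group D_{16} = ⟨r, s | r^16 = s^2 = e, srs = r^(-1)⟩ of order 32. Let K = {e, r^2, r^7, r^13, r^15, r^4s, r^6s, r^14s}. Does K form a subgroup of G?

r^15 ∈ K but its inverse r ∉ K, so K is not a subgroup.

No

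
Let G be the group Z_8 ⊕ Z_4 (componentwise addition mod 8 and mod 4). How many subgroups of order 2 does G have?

|G| = 32 and 2 | 32, so subgroups of order 2 are possible by Lagrange.
The subgroups of order 2 are: {(0,0), (0,2)}; {(0,0), (4,0)}; {(0,0), (4,2)}.
So G has 3 subgroups of order 2.

3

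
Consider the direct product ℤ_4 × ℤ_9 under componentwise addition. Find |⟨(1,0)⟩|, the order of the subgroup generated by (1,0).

4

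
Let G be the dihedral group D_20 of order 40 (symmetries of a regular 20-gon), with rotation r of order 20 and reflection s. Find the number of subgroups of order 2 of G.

|G| = 40 and 2 | 40, so subgroups of order 2 are possible by Lagrange.
The subgroups of order 2 are: {e, r^10}; {e, r^10s}; {e, r^11s}; {e, r^12s}; … (21 in all).
So G has 21 subgroups of order 2.

21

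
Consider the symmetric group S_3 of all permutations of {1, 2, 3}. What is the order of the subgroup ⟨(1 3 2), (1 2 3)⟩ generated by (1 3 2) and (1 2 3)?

|⟨(1 3 2)⟩| = 3 and |⟨(1 2 3)⟩| = 3, so |H| is a multiple of lcm(3, 3) = 3 and divides |G| = 6.
Closing under the operation: H = {e, (1 2 3), (1 3 2)}, so |H| = 3.

3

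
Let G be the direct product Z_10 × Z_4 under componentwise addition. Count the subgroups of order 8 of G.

1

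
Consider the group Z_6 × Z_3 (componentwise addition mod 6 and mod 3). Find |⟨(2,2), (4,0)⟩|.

9

|⟨(2,2)⟩| = 3 and |⟨(4,0)⟩| = 3, so |H| is a multiple of lcm(3, 3) = 3 and divides |G| = 18.
Closing under the operation: H = {(0,0), (0,1), (0,2), (2,0), (2,1), (2,2), (4,0), (4,1), (4,2)}, so |H| = 9.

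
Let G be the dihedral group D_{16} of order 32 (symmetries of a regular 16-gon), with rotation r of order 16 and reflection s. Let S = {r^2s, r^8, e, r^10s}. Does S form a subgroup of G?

Yes

|S| = 4 divides |G| = 32, consistent with Lagrange.
S contains the identity, every element's inverse is in S, and S is closed under ·: it is a subgroup.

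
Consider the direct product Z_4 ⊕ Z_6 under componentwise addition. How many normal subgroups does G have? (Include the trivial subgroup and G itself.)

16

G is abelian, so every subgroup is normal.
G has 16 subgroups in total, hence 16 normal subgroups.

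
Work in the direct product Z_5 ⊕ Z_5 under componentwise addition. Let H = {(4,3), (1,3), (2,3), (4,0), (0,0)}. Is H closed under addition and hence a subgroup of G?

(2,3) ∈ H but its inverse (3,2) ∉ H, so H is not a subgroup.

No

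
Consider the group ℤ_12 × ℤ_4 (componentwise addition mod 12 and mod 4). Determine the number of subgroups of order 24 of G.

3

|G| = 48 and 24 | 48, so subgroups of order 24 are possible by Lagrange.
The subgroups of order 24 are: {(0,0), (0,1), (0,2), (0,3), (2,0), (2,1), (2,2), (2,3), (4,0), (4,1), (4,2), (4,3), (6,0), (6,1), (6,2), (6,3), (8,0), (8,1), (8,2), (8,3), (10,0), (10,1), (10,2), (10,3)}; {(0,0), (0,2), (1,0), (1,2), (2,0), (2,2), (3,0), (3,2), (4,0), (4,2), (5,0), (5,2), (6,0), (6,2), (7,0), (7,2), (8,0), (8,2), (9,0), (9,2), (10,0), (10,2), (11,0), (11,2)}; {(0,0), (0,2), (1,1), (1,3), (2,0), (2,2), (3,1), (3,3), (4,0), (4,2), (5,1), (5,3), (6,0), (6,2), (7,1), (7,3), (8,0), (8,2), (9,1), (9,3), (10,0), (10,2), (11,1), (11,3)}.
So G has 3 subgroups of order 24.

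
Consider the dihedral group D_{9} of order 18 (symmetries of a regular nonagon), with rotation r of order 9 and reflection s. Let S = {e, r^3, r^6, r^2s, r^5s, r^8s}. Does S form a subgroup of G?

|S| = 6 divides |G| = 18, consistent with Lagrange.
S contains the identity, every element's inverse is in S, and S is closed under ·: it is a subgroup.

Yes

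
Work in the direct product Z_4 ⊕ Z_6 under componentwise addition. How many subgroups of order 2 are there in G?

|G| = 24 and 2 | 24, so subgroups of order 2 are possible by Lagrange.
The subgroups of order 2 are: {(0,0), (0,3)}; {(0,0), (2,0)}; {(0,0), (2,3)}.
So G has 3 subgroups of order 2.

3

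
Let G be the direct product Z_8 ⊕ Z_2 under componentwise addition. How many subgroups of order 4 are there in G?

|G| = 16 and 4 | 16, so subgroups of order 4 are possible by Lagrange.
The subgroups of order 4 are: {(0,0), (0,1), (4,0), (4,1)}; {(0,0), (2,0), (4,0), (6,0)}; {(0,0), (2,1), (4,0), (6,1)}.
So G has 3 subgroups of order 4.

3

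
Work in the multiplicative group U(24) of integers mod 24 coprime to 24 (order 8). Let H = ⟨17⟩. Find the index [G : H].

|⟨17⟩| = 2 and |G| = 8.
By Lagrange, [G : H] = |G|/|H| = 8/2 = 4.

4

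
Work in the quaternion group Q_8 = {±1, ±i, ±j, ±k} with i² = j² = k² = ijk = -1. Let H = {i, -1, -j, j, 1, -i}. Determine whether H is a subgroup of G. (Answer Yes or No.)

No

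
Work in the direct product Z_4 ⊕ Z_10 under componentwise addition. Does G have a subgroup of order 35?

No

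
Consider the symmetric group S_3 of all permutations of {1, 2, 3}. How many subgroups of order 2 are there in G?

3

|G| = 6 and 2 | 6, so subgroups of order 2 are possible by Lagrange.
The subgroups of order 2 are: {e, (1 2)}; {e, (1 3)}; {e, (2 3)}.
So G has 3 subgroups of order 2.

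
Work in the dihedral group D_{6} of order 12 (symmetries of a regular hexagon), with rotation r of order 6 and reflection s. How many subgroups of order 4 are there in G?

3

|G| = 12 and 4 | 12, so subgroups of order 4 are possible by Lagrange.
The subgroups of order 4 are: {e, r^3, r^2s, r^5s}; {e, r^3, s, r^3s}; {e, r^3, rs, r^4s}.
So G has 3 subgroups of order 4.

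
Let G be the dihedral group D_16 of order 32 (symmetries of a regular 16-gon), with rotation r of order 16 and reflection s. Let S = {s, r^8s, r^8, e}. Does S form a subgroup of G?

|S| = 4 divides |G| = 32, consistent with Lagrange.
S contains the identity, every element's inverse is in S, and S is closed under ·: it is a subgroup.

Yes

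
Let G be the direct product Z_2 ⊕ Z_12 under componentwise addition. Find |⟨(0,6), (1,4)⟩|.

|⟨(0,6)⟩| = 2 and |⟨(1,4)⟩| = 6, so |H| is a multiple of lcm(2, 6) = 6 and divides |G| = 24.
Closing under the operation: H = {(0,0), (0,2), (0,4), (0,6), (0,8), (0,10), (1,0), (1,2), (1,4), (1,6), (1,8), (1,10)}, so |H| = 12.

12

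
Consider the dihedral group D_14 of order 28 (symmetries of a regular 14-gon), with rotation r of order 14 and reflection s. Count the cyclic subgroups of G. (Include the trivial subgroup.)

Group the elements of G by the cyclic subgroup they generate; each cyclic subgroup of order d accounts for φ(d) elements.
Cyclic subgroups by order — order 1: 1; order 2: 15; order 7: 1; order 14: 1.
Total: 18.

18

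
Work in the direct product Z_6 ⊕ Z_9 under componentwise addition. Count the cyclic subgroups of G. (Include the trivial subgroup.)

16

A cyclic subgroup of order d is generated by each of its φ(d) elements of order d, so the cyclic subgroups of order d number (#elements of order d)/φ(d).
Cyclic subgroups by order — order 1: 1; order 2: 1; order 3: 4; order 6: 4; order 9: 3; order 18: 3.
Total: 16.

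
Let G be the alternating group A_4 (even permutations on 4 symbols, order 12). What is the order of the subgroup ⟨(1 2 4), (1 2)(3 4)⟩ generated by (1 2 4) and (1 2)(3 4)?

|⟨(1 2 4)⟩| = 3 and |⟨(1 2)(3 4)⟩| = 2, so |H| is a multiple of lcm(3, 2) = 6 and divides |G| = 12.
Closing {(1 2 4), (1 2)(3 4)} under the group operation gives all of G, so |H| = 12.

12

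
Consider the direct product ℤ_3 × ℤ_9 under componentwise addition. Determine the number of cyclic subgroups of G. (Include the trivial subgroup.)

8

A cyclic subgroup of order d is generated by each of its φ(d) elements of order d, so the cyclic subgroups of order d number (#elements of order d)/φ(d).
Cyclic subgroups by order — order 1: 1; order 3: 4; order 9: 3.
Total: 8.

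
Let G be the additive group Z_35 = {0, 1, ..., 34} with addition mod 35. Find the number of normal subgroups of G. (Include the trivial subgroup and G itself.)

G is abelian, so every subgroup is normal.
G has 4 subgroups in total, hence 4 normal subgroups.

4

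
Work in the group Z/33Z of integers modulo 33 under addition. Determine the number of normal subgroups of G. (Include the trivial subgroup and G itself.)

4

G is abelian, so every subgroup is normal.
G has 4 subgroups in total, hence 4 normal subgroups.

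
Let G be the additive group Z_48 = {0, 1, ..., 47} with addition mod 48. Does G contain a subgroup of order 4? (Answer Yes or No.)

Yes

4 | 48. A subgroup of order 4 is {0, 12, 24, 36}.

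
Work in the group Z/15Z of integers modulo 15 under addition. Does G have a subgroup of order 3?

3 | 15. A subgroup of order 3 is {0, 5, 10}.

Yes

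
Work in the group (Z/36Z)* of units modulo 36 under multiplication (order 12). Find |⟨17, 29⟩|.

|⟨17⟩| = 2 and |⟨29⟩| = 6, so |H| is a multiple of lcm(2, 6) = 6 and divides |G| = 12.
Closing under the operation: H = {1, 5, 13, 17, 25, 29}, so |H| = 6.

6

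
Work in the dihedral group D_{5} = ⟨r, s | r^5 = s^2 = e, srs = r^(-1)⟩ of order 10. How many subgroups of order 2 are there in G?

5

|G| = 10 and 2 | 10, so subgroups of order 2 are possible by Lagrange.
The subgroups of order 2 are: {e, r^2s}; {e, r^3s}; {e, r^4s}; {e, rs}; … (5 in all).
So G has 5 subgroups of order 2.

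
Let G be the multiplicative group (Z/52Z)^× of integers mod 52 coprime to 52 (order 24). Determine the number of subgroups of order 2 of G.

3

|G| = 24 and 2 | 24, so subgroups of order 2 are possible by Lagrange.
The subgroups of order 2 are: {1, 25}; {1, 27}; {1, 51}.
So G has 3 subgroups of order 2.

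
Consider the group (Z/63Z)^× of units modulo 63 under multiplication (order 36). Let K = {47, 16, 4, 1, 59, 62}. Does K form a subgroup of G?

Yes

|K| = 6 divides |G| = 36, consistent with Lagrange.
K contains the identity, every element's inverse is in K, and K is closed under ·: it is a subgroup.
In fact K = ⟨59⟩.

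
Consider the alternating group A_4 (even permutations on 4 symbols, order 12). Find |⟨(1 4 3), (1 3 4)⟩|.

|⟨(1 4 3)⟩| = 3 and |⟨(1 3 4)⟩| = 3, so |H| is a multiple of lcm(3, 3) = 3 and divides |G| = 12.
Closing under the operation: H = {e, (1 3 4), (1 4 3)}, so |H| = 3.

3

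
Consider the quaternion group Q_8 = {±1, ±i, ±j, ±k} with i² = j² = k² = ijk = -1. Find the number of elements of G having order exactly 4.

6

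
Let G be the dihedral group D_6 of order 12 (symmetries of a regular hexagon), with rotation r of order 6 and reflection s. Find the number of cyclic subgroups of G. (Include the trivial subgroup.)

A cyclic subgroup of order d is generated by each of its φ(d) elements of order d, so the cyclic subgroups of order d number (#elements of order d)/φ(d).
Cyclic subgroups by order — order 1: 1; order 2: 7; order 3: 1; order 6: 1.
Total: 10.

10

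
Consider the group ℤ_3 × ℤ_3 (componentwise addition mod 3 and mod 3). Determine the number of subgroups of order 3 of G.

4

|G| = 9 and 3 | 9, so subgroups of order 3 are possible by Lagrange.
The subgroups of order 3 are: {(0,0), (0,1), (0,2)}; {(0,0), (1,0), (2,0)}; {(0,0), (1,1), (2,2)}; {(0,0), (1,2), (2,1)}.
So G has 4 subgroups of order 3.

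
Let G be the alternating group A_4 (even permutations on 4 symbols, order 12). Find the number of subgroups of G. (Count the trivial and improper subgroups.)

10

|G| = 12, so by Lagrange every subgroup order divides 12. Divisors: 1, 2, 3, 4, 6, 12.
Subgroups by order — order 1: 1; order 2: 3; order 3: 4; order 4: 1; order 6: 0; order 12: 1.
Total: 1 + 3 + 4 + 1 + 0 + 1 = 10.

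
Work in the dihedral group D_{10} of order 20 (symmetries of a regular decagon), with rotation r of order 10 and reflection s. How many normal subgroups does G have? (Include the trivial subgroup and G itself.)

7

G has 22 subgroups. Checking conjugation-invariance by order — order 1: 1/1 normal; order 2: 1/11 normal; order 4: 0/5 normal; order 5: 1/1 normal; order 10: 3/3 normal; order 20: 1/1 normal.
Total normal subgroups: 7.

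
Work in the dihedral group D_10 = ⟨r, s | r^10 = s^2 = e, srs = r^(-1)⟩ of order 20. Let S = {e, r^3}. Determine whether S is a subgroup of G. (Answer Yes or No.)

No

r^3 ∈ S but its inverse r^7 ∉ S, so S is not a subgroup.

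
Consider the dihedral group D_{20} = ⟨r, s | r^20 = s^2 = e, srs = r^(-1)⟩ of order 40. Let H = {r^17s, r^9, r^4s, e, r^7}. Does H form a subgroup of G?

No

r^9 ∈ H but its inverse r^11 ∉ H, so H is not a subgroup.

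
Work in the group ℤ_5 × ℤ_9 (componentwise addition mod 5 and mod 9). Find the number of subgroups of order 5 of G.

|G| = 45 and 5 | 45, so subgroups of order 5 are possible by Lagrange.
The subgroups of order 5 are: {(0,0), (1,0), (2,0), (3,0), (4,0)}.
So G has 1 subgroup of order 5.

1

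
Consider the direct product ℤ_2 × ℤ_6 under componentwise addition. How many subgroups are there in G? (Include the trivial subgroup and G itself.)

|G| = 12, so by Lagrange every subgroup order divides 12. Divisors: 1, 2, 3, 4, 6, 12.
Subgroups by order — order 1: 1; order 2: 3; order 3: 1; order 4: 1; order 6: 3; order 12: 1.
Total: 1 + 3 + 1 + 1 + 3 + 1 = 10.

10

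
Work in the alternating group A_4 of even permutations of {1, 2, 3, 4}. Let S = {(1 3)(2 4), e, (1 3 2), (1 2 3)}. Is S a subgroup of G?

Closure fails: (1 3 2) ∘ (1 3)(2 4) = (1 2 4) ∉ S. So S is not a subgroup.

No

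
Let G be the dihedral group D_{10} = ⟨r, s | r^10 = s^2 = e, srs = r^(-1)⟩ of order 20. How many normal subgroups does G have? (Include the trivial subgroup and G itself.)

7

G has 22 subgroups. Checking conjugation-invariance by order — order 1: 1/1 normal; order 2: 1/11 normal; order 4: 0/5 normal; order 5: 1/1 normal; order 10: 3/3 normal; order 20: 1/1 normal.
Total normal subgroups: 7.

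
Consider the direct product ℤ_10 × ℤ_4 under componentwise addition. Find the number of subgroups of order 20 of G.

|G| = 40 and 20 | 40, so subgroups of order 20 are possible by Lagrange.
The subgroups of order 20 are: {(0,0), (0,1), (0,2), (0,3), (2,0), (2,1), (2,2), (2,3), (4,0), (4,1), (4,2), (4,3), (6,0), (6,1), (6,2), (6,3), (8,0), (8,1), (8,2), (8,3)}; {(0,0), (0,2), (1,0), (1,2), (2,0), (2,2), (3,0), (3,2), (4,0), (4,2), (5,0), (5,2), (6,0), (6,2), (7,0), (7,2), (8,0), (8,2), (9,0), (9,2)}; {(0,0), (0,2), (1,1), (1,3), (2,0), (2,2), (3,1), (3,3), (4,0), (4,2), (5,1), (5,3), (6,0), (6,2), (7,1), (7,3), (8,0), (8,2), (9,1), (9,3)}.
So G has 3 subgroups of order 20.

3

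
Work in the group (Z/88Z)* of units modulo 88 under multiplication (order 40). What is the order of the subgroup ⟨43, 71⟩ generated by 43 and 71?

|⟨43⟩| = 2 and |⟨71⟩| = 10, so |H| is a multiple of lcm(2, 10) = 10 and divides |G| = 40.
Closing under the operation: H = {1, 9, 13, 15, 19, 21, 23, 25, 29, 31, 35, 43, 47, 49, 51, 61, 71, 81, 83, 85}, so |H| = 20.

20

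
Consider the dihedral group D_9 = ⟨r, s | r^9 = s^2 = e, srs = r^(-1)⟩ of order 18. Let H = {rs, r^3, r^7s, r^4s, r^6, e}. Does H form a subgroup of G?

|H| = 6 divides |G| = 18, consistent with Lagrange.
H contains the identity, every element's inverse is in H, and H is closed under ·: it is a subgroup.

Yes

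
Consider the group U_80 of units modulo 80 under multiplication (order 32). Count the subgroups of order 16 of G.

7

|G| = 32 and 16 | 32, so subgroups of order 16 are possible by Lagrange.
The subgroups of order 16 are: {1, 7, 9, 11, 13, 19, 23, 37, 41, 47, 49, 51, 53, 59, 63, 77}; {1, 3, 9, 11, 17, 19, 27, 33, 41, 43, 49, 51, 57, 59, 67, 73}; {1, 9, 11, 19, 21, 29, 31, 39, 41, 49, 51, 59, 61, 69, 71, 79}; {1, 9, 13, 17, 21, 29, 33, 37, 41, 49, 53, 57, 61, 69, 73, 77}; … (7 in all).
So G has 7 subgroups of order 16.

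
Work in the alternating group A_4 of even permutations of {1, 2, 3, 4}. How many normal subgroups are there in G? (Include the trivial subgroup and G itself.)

3

G has 10 subgroups. Checking conjugation-invariance by order — order 1: 1/1 normal; order 2: 0/3 normal; order 3: 0/4 normal; order 4: 1/1 normal; order 12: 1/1 normal.
Total normal subgroups: 3.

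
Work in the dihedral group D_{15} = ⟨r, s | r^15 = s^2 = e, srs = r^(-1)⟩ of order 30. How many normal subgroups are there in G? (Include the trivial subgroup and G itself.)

G has 28 subgroups. Checking conjugation-invariance by order — order 1: 1/1 normal; order 2: 0/15 normal; order 3: 1/1 normal; order 5: 1/1 normal; order 6: 0/5 normal; order 10: 0/3 normal; order 15: 1/1 normal; order 30: 1/1 normal.
Total normal subgroups: 5.

5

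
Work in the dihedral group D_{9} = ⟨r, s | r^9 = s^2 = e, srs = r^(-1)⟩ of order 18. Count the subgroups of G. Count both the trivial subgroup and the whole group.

16

|G| = 18, so by Lagrange every subgroup order divides 18. Divisors: 1, 2, 3, 6, 9, 18.
Subgroups by order — order 1: 1; order 2: 9; order 3: 1; order 6: 3; order 9: 1; order 18: 1.
Total: 1 + 9 + 1 + 3 + 1 + 1 = 16.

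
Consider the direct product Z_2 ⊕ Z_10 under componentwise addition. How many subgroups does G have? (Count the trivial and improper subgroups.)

|G| = 20, so by Lagrange every subgroup order divides 20. Divisors: 1, 2, 4, 5, 10, 20.
Subgroups by order — order 1: 1; order 2: 3; order 4: 1; order 5: 1; order 10: 3; order 20: 1.
Total: 1 + 3 + 1 + 1 + 3 + 1 = 10.

10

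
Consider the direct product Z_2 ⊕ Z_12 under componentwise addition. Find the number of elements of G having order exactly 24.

0

An element (a,b) has order lcm(ord(a), ord(b)); count pairs with lcm equal to 24.
Enumerating gives 0 such elements.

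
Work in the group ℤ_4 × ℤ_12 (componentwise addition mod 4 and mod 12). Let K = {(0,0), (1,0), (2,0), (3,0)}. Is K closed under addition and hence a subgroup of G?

Yes

|K| = 4 divides |G| = 48, consistent with Lagrange.
K contains the identity, every element's inverse is in K, and K is closed under +: it is a subgroup.
In fact K = ⟨(1,0)⟩.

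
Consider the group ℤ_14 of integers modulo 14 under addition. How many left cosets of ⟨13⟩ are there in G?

|⟨13⟩| = 14 and |G| = 14.
By Lagrange, [G : H] = |G|/|H| = 14/14 = 1.

1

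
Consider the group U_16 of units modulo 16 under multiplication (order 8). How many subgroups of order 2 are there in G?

3

|G| = 8 and 2 | 8, so subgroups of order 2 are possible by Lagrange.
The subgroups of order 2 are: {1, 15}; {1, 7}; {1, 9}.
So G has 3 subgroups of order 2.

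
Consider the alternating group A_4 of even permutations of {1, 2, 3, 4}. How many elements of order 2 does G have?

The elements of order 2 are: (1 2)(3 4), (1 3)(2 4), (1 4)(2 3).
That's 3.

3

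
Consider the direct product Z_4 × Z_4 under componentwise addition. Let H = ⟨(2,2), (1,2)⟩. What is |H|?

|⟨(2,2)⟩| = 2 and |⟨(1,2)⟩| = 4, so |H| is a multiple of lcm(2, 4) = 4 and divides |G| = 16.
Closing under the operation: H = {(0,0), (0,2), (1,0), (1,2), (2,0), (2,2), (3,0), (3,2)}, so |H| = 8.

8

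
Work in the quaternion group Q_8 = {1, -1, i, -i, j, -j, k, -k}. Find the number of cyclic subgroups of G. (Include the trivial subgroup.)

5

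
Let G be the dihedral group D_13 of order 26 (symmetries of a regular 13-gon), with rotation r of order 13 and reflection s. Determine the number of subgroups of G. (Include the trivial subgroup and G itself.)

|G| = 26, so by Lagrange every subgroup order divides 26. Divisors: 1, 2, 13, 26.
Subgroups by order — order 1: 1; order 2: 13; order 13: 1; order 26: 1.
Total: 1 + 13 + 1 + 1 = 16.

16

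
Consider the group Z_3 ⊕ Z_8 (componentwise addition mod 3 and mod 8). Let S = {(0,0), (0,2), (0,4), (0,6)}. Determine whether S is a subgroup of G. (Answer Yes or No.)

|S| = 4 divides |G| = 24, consistent with Lagrange.
S contains the identity, every element's inverse is in S, and S is closed under +: it is a subgroup.
In fact S = ⟨(0,2)⟩.

Yes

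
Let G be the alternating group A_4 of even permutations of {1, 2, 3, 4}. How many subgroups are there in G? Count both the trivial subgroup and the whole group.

|G| = 12, so by Lagrange every subgroup order divides 12. Divisors: 1, 2, 3, 4, 6, 12.
Subgroups by order — order 1: 1; order 2: 3; order 3: 4; order 4: 1; order 6: 0; order 12: 1.
Total: 1 + 3 + 4 + 1 + 0 + 1 = 10.

10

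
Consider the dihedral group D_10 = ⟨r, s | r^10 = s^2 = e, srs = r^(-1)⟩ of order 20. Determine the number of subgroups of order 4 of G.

|G| = 20 and 4 | 20, so subgroups of order 4 are possible by Lagrange.
The subgroups of order 4 are: {e, r^5, r^2s, r^7s}; {e, r^5, r^3s, r^8s}; {e, r^5, r^4s, r^9s}; {e, r^5, s, r^5s}; … (5 in all).
So G has 5 subgroups of order 4.

5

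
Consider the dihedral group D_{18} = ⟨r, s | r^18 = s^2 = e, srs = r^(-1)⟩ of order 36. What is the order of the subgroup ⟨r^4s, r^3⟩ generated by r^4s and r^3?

|⟨r^4s⟩| = 2 and |⟨r^3⟩| = 6, so |H| is a multiple of lcm(2, 6) = 6 and divides |G| = 36.
Closing under the operation: H = {e, r^3, r^6, r^9, r^12, r^15, rs, r^4s, r^7s, r^10s, r^13s, r^16s}, so |H| = 12.

12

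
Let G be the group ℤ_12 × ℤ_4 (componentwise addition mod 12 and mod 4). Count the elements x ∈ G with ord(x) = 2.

3

An element (a,b) has order lcm(ord(a), ord(b)); count pairs with lcm equal to 2.
Enumerating gives 3 such elements.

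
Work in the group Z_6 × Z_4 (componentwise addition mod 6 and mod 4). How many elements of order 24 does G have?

An element (a,b) has order lcm(ord(a), ord(b)); count pairs with lcm equal to 24.
Enumerating gives 0 such elements.

0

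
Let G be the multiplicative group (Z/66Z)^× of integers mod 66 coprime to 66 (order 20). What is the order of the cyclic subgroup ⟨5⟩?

Compute successive powers of 5 mod 66: 5, 25, 59, 31, 23, 49, 47, 37, …; 5^10 ≡ 1 (mod 66).
So |⟨5⟩| = 10.

10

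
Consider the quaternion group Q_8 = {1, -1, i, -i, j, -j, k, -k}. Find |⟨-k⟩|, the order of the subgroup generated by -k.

Computing powers of -k: the smallest k with (-k)^k = e is k = 4.

4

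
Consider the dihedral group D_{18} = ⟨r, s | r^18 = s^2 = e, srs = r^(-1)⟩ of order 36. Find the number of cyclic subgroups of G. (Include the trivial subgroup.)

24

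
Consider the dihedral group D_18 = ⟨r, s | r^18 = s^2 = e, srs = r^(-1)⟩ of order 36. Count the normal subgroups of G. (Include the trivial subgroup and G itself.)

9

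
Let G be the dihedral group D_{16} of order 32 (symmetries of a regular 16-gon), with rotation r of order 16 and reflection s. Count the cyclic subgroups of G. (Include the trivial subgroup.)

Each element a generates a cyclic subgroup ⟨a⟩; distinct elements may generate the same one (a cyclic group of order d has φ(d) generators).
Cyclic subgroups by order — order 1: 1; order 2: 17; order 4: 1; order 8: 1; order 16: 1.
Total: 21.

21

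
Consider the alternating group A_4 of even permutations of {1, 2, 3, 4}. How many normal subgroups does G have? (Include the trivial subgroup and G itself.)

3

G has 10 subgroups. Checking conjugation-invariance by order — order 1: 1/1 normal; order 2: 0/3 normal; order 3: 0/4 normal; order 4: 1/1 normal; order 12: 1/1 normal.
Total normal subgroups: 3.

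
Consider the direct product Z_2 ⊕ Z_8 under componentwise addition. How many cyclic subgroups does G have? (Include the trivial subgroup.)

Each element a generates a cyclic subgroup ⟨a⟩; distinct elements may generate the same one (a cyclic group of order d has φ(d) generators).
Cyclic subgroups by order — order 1: 1; order 2: 3; order 4: 2; order 8: 2.
Total: 8.

8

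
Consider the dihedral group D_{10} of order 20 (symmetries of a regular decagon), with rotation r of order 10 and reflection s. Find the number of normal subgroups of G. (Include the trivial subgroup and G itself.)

G has 22 subgroups. Checking conjugation-invariance by order — order 1: 1/1 normal; order 2: 1/11 normal; order 4: 0/5 normal; order 5: 1/1 normal; order 10: 3/3 normal; order 20: 1/1 normal.
Total normal subgroups: 7.

7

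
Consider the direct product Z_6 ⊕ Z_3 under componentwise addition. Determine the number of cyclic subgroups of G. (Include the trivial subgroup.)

Group the elements of G by the cyclic subgroup they generate; each cyclic subgroup of order d accounts for φ(d) elements.
Cyclic subgroups by order — order 1: 1; order 2: 1; order 3: 4; order 6: 4.
Total: 10.

10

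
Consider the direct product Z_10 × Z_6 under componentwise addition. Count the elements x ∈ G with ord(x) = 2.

An element (a,b) has order lcm(ord(a), ord(b)); count pairs with lcm equal to 2.
Enumerating gives 3 such elements.

3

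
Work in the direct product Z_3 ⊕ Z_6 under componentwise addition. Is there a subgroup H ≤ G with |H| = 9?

Yes

9 | 18. A subgroup of order 9 is {(0,0), (0,2), (0,4), (1,0), (1,2), (1,4), (2,0), (2,2), (2,4)}.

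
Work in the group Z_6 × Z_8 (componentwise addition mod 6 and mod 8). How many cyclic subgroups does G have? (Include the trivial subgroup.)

16

A cyclic subgroup of order d is generated by each of its φ(d) elements of order d, so the cyclic subgroups of order d number (#elements of order d)/φ(d).
Cyclic subgroups by order — order 1: 1; order 2: 3; order 3: 1; order 4: 2; order 6: 3; order 8: 2; order 12: 2; order 24: 2.
Total: 16.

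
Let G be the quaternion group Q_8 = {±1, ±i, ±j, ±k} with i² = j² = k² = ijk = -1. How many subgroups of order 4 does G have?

3

|G| = 8 and 4 | 8, so subgroups of order 4 are possible by Lagrange.
The subgroups of order 4 are: {1, -1, i, -i}; {1, -1, j, -j}; {1, -1, k, -k}.
So G has 3 subgroups of order 4.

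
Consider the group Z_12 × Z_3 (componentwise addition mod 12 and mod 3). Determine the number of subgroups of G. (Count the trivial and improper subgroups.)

18

|G| = 36, so by Lagrange every subgroup order divides 36. Divisors: 1, 2, 3, 4, 6, 9, 12, 18, 36.
Subgroups by order — order 1: 1; order 2: 1; order 3: 4; order 4: 1; order 6: 4; order 9: 1; order 12: 4; order 18: 1; order 36: 1.
Total: 1 + 1 + 4 + 1 + 4 + 1 + 4 + 1 + 1 = 18.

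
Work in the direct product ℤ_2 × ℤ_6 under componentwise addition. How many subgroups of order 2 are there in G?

3

|G| = 12 and 2 | 12, so subgroups of order 2 are possible by Lagrange.
The subgroups of order 2 are: {(0,0), (0,3)}; {(0,0), (1,0)}; {(0,0), (1,3)}.
So G has 3 subgroups of order 2.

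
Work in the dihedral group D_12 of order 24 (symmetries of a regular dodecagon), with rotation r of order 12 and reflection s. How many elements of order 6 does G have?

The elements of order 6 are: r^2, r^10.
That's 2.

2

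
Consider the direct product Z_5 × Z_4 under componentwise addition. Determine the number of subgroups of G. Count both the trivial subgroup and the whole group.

|G| = 20, so by Lagrange every subgroup order divides 20. Divisors: 1, 2, 4, 5, 10, 20.
Subgroups by order — order 1: 1; order 2: 1; order 4: 1; order 5: 1; order 10: 1; order 20: 1.
Total: 1 + 1 + 1 + 1 + 1 + 1 = 6.

6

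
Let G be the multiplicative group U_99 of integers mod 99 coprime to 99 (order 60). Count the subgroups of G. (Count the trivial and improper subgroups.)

|G| = 60, so by Lagrange every subgroup order divides 60. Divisors: 1, 2, 3, 4, 5, 6, 10, 12, 15, 20, 30, 60.
Subgroups by order — order 1: 1; order 2: 3; order 3: 1; order 4: 1; order 5: 1; order 6: 3; order 10: 3; order 12: 1; order 15: 1; order 20: 1; order 30: 3; order 60: 1.
Total: 1 + 3 + 1 + 1 + 1 + 3 + 3 + 1 + 1 + 1 + 3 + 1 = 20.

20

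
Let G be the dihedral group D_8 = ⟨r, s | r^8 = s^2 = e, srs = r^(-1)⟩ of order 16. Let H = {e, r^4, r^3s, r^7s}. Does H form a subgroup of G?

Yes

|H| = 4 divides |G| = 16, consistent with Lagrange.
H contains the identity, every element's inverse is in H, and H is closed under ·: it is a subgroup.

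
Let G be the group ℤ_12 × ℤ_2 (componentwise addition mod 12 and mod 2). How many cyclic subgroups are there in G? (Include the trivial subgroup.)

12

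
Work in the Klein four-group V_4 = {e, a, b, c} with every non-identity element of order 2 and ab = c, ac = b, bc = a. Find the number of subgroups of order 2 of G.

|G| = 4 and 2 | 4, so subgroups of order 2 are possible by Lagrange.
The subgroups of order 2 are: {e, a}; {e, b}; {e, c}.
So G has 3 subgroups of order 2.

3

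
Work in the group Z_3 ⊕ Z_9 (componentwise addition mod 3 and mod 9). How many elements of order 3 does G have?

An element (a,b) has order lcm(ord(a), ord(b)); count pairs with lcm equal to 3.
Enumerating gives 8 such elements.

8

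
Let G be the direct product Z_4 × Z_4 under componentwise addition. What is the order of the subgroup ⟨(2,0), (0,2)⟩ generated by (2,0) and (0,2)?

4

|⟨(2,0)⟩| = 2 and |⟨(0,2)⟩| = 2, so |H| is a multiple of lcm(2, 2) = 2 and divides |G| = 16.
Closing under the operation: H = {(0,0), (0,2), (2,0), (2,2)}, so |H| = 4.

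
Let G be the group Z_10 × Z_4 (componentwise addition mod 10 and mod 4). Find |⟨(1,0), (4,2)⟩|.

20

|⟨(1,0)⟩| = 10 and |⟨(4,2)⟩| = 10, so |H| is a multiple of lcm(10, 10) = 10 and divides |G| = 40.
Closing under the operation: H = {(0,0), (0,2), (1,0), (1,2), (2,0), (2,2), (3,0), (3,2), (4,0), (4,2), (5,0), (5,2), (6,0), (6,2), (7,0), (7,2), (8,0), (8,2), (9,0), (9,2)}, so |H| = 20.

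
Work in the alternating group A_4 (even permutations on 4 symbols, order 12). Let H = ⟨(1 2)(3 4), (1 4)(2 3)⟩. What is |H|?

|⟨(1 2)(3 4)⟩| = 2 and |⟨(1 4)(2 3)⟩| = 2, so |H| is a multiple of lcm(2, 2) = 2 and divides |G| = 12.
Closing under the operation: H = {e, (1 2)(3 4), (1 3)(2 4), (1 4)(2 3)}, so |H| = 4.

4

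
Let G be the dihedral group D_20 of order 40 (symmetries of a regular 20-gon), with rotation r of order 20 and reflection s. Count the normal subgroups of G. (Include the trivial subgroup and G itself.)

9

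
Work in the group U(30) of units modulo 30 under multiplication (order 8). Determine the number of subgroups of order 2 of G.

3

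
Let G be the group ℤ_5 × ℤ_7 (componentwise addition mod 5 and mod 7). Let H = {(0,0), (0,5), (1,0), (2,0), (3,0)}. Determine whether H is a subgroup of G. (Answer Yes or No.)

No

(0,5) ∈ H but its inverse (0,2) ∉ H, so H is not a subgroup.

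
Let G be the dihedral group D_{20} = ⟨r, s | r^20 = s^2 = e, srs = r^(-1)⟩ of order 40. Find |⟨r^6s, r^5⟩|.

8

|⟨r^6s⟩| = 2 and |⟨r^5⟩| = 4, so |H| is a multiple of lcm(2, 4) = 4 and divides |G| = 40.
Closing under the operation: H = {e, r^5, r^10, r^15, rs, r^6s, r^11s, r^16s}, so |H| = 8.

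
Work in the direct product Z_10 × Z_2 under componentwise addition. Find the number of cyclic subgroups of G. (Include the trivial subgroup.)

8

Each element a generates a cyclic subgroup ⟨a⟩; distinct elements may generate the same one (a cyclic group of order d has φ(d) generators).
Cyclic subgroups by order — order 1: 1; order 2: 3; order 5: 1; order 10: 3.
Total: 8.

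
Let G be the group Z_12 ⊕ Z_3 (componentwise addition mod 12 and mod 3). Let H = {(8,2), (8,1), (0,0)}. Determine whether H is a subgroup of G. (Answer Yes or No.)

No

(8,2) ∈ H but its inverse (4,1) ∉ H, so H is not a subgroup.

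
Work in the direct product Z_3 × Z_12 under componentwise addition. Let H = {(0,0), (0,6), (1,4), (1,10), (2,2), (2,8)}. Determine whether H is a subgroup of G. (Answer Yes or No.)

Yes

|H| = 6 divides |G| = 36, consistent with Lagrange.
H contains the identity, every element's inverse is in H, and H is closed under +: it is a subgroup.
In fact H = ⟨(2,2)⟩.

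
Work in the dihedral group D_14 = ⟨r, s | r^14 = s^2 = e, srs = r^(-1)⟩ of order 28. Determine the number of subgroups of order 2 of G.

15

|G| = 28 and 2 | 28, so subgroups of order 2 are possible by Lagrange.
The subgroups of order 2 are: {e, r^10s}; {e, r^11s}; {e, r^12s}; {e, r^13s}; … (15 in all).
So G has 15 subgroups of order 2.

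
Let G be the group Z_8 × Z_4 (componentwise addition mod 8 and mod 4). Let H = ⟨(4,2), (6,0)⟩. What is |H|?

8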